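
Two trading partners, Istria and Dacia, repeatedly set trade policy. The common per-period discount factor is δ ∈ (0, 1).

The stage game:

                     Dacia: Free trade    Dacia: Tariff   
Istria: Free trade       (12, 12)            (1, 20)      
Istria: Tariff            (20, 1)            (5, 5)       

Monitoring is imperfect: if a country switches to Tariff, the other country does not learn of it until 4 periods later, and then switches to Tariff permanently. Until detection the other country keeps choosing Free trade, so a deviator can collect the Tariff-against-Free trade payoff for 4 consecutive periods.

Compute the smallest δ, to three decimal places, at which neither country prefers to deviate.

0.855

The best deviation is to choose Tariff for all 4 undetected periods, earning 20 each, then 5 forever once detected.
Deviation value: 20(1−δ^4)/(1−δ) + 5δ^4/(1−δ); cooperation value: 12/(1−δ).
IC: 12 ≥ 20(1−δ^4) + 5δ^4 = 20 − 15δ^4.
So δ^4 ≥ 8/15, giving δ ≥ (8/15)^(1/4) ≈ 0.855.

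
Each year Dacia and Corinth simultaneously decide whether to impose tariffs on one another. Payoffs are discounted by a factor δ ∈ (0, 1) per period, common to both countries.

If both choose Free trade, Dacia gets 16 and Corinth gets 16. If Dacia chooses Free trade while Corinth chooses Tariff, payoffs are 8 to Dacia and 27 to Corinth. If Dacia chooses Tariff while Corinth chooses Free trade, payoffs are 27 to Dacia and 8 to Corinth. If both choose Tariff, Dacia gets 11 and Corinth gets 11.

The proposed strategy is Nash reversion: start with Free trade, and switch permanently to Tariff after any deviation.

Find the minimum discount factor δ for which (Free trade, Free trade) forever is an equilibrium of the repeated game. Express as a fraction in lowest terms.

One-period gain from deviating is 27 − 16 = 11. The loss is 16 − 11 = 5 in every subsequent period, with present value 5·δ/(1−δ).
Deviation is unprofitable when 5·δ/(1−δ) ≥ 11, i.e. δ/(1−δ) ≥ 11/5.
Equivalently δ ≥ 11/(11+5) = 11/16.

11/16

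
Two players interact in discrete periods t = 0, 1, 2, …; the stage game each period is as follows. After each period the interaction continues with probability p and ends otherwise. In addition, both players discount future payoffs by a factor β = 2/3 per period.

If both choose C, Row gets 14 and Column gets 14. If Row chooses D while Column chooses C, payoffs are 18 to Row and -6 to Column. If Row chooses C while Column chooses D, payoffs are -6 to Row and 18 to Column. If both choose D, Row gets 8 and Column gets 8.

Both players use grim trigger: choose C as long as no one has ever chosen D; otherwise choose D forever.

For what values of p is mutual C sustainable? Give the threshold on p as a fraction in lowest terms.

With continuation probability p and discount β, the effective per-period discount factor is βp.
Grim-trigger IC: βp ≥ (18−14)/(18−8) = 2/5.
So p ≥ (2/5)/(2/3) = 3/5.

3/5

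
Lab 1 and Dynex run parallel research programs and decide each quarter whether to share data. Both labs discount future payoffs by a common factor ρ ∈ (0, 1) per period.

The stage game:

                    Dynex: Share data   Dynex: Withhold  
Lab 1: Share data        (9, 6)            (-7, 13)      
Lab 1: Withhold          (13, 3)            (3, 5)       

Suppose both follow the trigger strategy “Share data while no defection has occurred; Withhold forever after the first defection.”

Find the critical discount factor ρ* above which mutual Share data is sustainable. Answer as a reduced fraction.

Lab 1's threshold: (13−9)/(13−3) = 2/5.
Dynex's threshold: (13−6)/(13−5) = 7/8.
2/5 < 7/8, so Dynex binds and ρ* = 7/8.

7/8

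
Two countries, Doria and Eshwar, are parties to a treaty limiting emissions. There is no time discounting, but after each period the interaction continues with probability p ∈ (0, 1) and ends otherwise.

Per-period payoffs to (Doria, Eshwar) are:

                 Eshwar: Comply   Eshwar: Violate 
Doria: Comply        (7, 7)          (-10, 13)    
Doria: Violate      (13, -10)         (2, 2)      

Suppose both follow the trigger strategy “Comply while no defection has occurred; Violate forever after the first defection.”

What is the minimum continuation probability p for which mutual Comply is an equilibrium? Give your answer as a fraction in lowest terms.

6/11

With no time discounting, the continuation probability p plays the role of the discount factor.
Grim-trigger IC: 7/(1−p) ≥ 13 + 2p/(1−p) ⇒ p ≥ (13−7)/(13−2) = 6/11.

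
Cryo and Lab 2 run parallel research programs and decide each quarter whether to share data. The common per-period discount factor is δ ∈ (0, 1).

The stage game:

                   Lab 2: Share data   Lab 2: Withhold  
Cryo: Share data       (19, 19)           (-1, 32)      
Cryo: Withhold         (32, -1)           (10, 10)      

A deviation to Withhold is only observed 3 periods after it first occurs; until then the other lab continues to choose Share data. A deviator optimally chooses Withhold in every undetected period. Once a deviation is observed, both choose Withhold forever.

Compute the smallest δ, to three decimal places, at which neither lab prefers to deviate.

0.839

Deviating for the 3 undetected periods gains 32−19 = 13 per period over cooperation, then loses 19−10 = 9 per period forever once punishment starts.
Gain: 13(1 + δ + … + δ^2); loss: 9·δ^3/(1−δ).
No profitable deviation ⇔ 13(1−δ^3) ≤ 9·δ^3, i.e. δ^3 ≥ 13/(13+9) = 13/22.
Hence δ ≥ (13/22)^(1/3) ≈ 0.839.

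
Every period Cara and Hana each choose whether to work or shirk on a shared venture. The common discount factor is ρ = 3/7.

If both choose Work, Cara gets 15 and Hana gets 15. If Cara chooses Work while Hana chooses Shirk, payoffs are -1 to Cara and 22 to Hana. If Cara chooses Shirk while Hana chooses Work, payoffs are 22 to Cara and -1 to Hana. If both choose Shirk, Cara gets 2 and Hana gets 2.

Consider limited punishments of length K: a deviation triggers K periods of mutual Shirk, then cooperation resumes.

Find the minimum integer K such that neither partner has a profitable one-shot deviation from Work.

No profitable deviation requires (15−2)(ρ+…+ρ^K) ≥ 22−15, i.e. ρ+…+ρ^K ≥ 7/13 ≈ 0.5385.
With ρ = 3/7, the partial sums are K=1: 0.4286, K=2: 0.6122.
K = 2 is the first length at which the sum reaches 0.5385.

2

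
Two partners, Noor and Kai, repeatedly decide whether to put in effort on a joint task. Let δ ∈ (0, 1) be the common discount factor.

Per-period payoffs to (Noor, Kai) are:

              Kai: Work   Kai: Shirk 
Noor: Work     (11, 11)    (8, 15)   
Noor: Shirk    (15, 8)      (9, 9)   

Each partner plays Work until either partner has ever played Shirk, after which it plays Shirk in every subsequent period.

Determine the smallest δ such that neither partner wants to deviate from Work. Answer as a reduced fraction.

Cooperation forever yields 11 each period: 11/(1−δ).
Deviating yields 15 once, then 9 forever: 15 + 9δ/(1−δ).
No profitable deviation requires 11/(1−δ) ≥ 15 + 9δ/(1−δ).
Multiplying by (1−δ): 11 ≥ 15(1−δ) + 9δ = 15 − 6δ.
So 6δ ≥ 4, i.e. δ ≥ 4/6 = 2/3.

2/3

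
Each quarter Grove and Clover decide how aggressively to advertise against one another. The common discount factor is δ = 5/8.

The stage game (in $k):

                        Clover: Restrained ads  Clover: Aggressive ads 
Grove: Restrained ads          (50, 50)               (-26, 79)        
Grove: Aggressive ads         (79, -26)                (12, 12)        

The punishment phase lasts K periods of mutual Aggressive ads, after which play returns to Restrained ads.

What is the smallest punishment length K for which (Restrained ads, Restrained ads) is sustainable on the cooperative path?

No profitable deviation requires (50−12)(δ+…+δ^K) ≥ 79−50, i.e. δ+…+δ^K ≥ 29/38 ≈ 0.7632.
With δ = 5/8, the partial sums are K=1: 0.6250, K=2: 1.0156.
K = 2 is the first length at which the sum reaches 0.7632.

2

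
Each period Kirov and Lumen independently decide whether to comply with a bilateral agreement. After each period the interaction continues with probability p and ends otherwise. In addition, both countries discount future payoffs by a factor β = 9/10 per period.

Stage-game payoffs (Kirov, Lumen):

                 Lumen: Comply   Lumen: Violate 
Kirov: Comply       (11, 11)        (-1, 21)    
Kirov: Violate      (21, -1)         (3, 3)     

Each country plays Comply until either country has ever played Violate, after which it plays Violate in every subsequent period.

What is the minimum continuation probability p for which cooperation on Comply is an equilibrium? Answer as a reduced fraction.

50/81

Expected continuation weight on next period's payoff is β·p = 9/10·p, which plays the role of the discount factor.
Cooperation requires 9/10·p ≥ (21−11)/(21−3) = 5/9, hence p ≥ 50/81.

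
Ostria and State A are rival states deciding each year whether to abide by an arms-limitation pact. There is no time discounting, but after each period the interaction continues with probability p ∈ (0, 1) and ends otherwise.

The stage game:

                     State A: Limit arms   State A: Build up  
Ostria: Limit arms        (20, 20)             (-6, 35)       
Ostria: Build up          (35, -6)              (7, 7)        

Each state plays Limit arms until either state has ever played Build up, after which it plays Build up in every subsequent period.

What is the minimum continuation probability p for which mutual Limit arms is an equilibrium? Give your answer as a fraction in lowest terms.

With no time discounting, the continuation probability p plays the role of the discount factor.
Grim-trigger IC: 20/(1−p) ≥ 35 + 7p/(1−p) ⇒ p ≥ (35−20)/(35−7) = 15/28.

15/28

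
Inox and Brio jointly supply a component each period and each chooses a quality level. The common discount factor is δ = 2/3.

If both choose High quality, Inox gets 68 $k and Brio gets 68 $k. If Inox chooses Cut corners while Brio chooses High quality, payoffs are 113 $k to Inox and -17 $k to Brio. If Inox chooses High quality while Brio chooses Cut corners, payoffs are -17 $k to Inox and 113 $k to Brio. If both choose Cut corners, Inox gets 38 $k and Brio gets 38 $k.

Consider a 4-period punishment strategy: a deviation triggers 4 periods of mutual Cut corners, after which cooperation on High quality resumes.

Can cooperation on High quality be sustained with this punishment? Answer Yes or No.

Yes

IC: δ+…+δ^4 ≥ (113−68)/(68−38) = 3/2.
At δ = 2/3: partial sum = 1.6049 ≥ 1.5000. Cooperation sustainable.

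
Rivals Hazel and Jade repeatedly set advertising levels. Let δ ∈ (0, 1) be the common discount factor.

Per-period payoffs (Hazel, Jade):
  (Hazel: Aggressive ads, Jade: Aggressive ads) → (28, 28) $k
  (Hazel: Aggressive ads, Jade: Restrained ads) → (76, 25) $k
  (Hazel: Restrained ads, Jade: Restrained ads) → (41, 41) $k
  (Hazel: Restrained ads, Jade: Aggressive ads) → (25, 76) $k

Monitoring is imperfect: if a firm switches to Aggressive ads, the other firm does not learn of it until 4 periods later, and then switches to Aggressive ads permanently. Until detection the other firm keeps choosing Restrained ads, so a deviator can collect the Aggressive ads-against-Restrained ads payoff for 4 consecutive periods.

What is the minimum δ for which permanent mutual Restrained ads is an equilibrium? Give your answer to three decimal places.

A deviator earns 76 for 4 periods, then 28 forever; cooperating earns 41 forever. Multiplying the IC by (1−δ):
41 ≥ 76(1−δ^4) + 28δ^4, so 48·δ^4 ≥ 35 and δ^4 ≥ 35/48.
δ ≥ (35/48)^(1/4) ≈ 0.924.

0.924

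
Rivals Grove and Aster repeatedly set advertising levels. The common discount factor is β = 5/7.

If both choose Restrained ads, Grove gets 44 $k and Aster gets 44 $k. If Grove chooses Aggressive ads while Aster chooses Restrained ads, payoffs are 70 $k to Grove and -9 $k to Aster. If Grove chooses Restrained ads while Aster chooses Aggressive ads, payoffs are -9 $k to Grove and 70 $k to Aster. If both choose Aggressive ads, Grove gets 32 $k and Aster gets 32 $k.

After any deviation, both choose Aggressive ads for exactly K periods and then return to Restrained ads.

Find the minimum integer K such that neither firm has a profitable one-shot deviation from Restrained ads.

6

IC: β(1−β^K)/(1−β) ≥ (70−44)/(44−32) = 13/6.
With β = 5/7: need 1 − β^K ≥ 13/6·(1−5/7)/(5/7), i.e. β^K ≤ 0.1333.
Since (5/7)^5 = 0.1859 and (5/7)^6 = 0.1328, the smallest such K is 6.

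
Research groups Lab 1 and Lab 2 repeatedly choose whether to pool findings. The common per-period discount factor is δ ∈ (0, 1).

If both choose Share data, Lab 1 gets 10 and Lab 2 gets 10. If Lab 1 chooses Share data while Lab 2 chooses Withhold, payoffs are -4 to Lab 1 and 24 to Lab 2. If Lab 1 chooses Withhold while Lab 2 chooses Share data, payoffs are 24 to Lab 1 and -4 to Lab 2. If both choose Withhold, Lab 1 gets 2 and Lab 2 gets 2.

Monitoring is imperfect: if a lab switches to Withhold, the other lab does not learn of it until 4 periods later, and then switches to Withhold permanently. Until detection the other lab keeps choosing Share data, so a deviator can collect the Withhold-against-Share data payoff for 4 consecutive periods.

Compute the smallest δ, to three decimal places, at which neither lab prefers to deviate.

0.893

The best deviation is to choose Withhold for all 4 undetected periods, earning 24 each, then 2 forever once detected.
Deviation value: 24(1−δ^4)/(1−δ) + 2δ^4/(1−δ); cooperation value: 10/(1−δ).
IC: 10 ≥ 24(1−δ^4) + 2δ^4 = 24 − 22δ^4.
So δ^4 ≥ 14/22 = 7/11, giving δ ≥ (7/11)^(1/4) ≈ 0.893.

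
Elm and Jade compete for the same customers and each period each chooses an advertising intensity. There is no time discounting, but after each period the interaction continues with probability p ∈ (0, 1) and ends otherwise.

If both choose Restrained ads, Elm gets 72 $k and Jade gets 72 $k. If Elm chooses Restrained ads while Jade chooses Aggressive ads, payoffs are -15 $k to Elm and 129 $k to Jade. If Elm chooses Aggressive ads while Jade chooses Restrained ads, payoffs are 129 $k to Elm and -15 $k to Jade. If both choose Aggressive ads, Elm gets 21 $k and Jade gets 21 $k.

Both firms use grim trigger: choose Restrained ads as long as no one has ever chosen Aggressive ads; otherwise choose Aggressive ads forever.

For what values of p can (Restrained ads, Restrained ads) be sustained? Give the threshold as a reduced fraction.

19/36

Expected cooperation value is 72 + p·72 + p²·72 + … = 72/(1−p); deviation gives 129 + p·21/(1−p).
72 ≥ 129(1−p) + 21p ⇒ 108p ≥ 57 ⇒ p ≥ 57/108 = 19/36.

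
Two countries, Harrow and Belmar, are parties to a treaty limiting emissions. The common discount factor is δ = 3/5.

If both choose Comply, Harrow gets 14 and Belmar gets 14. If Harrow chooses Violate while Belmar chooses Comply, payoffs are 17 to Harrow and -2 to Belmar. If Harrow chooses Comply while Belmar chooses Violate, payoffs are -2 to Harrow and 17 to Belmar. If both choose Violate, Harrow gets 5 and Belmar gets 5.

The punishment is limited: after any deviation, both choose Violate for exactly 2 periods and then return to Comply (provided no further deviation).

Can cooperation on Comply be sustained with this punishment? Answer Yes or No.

Yes

IC: δ+…+δ^2 ≥ (17−14)/(14−5) = 1/3.
At δ = 3/5: partial sum = 0.9600 ≥ 0.3333. Cooperation sustainable.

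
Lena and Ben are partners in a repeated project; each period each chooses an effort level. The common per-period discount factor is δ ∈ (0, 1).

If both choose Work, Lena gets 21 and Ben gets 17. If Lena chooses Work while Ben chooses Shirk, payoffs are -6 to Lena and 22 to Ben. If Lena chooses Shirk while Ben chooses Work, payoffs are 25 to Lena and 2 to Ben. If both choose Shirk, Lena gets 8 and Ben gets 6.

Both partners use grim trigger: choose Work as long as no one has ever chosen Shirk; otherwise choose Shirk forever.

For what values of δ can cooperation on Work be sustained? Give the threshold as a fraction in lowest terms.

For Lena: deviation gain 25−21 = 4, per-period punishment loss 21−8 = 13. IC gives δ ≥ 4/17.
For Ben: gain 5, loss 11 per period, so δ ≥ 5/16.
The tighter constraint is Ben's, so cooperation needs δ ≥ 5/16.

5/16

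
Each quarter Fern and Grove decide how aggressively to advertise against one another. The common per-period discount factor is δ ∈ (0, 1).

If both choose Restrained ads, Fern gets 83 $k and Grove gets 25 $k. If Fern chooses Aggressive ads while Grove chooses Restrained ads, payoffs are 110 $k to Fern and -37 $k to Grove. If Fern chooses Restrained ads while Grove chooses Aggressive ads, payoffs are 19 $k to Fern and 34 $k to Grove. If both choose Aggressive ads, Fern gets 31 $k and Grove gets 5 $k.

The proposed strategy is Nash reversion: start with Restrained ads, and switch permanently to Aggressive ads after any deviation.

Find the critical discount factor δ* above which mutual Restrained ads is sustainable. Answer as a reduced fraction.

Fern's threshold: (110−83)/(110−31) = 27/79.
Grove's threshold: (34−25)/(34−5) = 9/29.
27/79 > 9/29, so Fern binds and δ* = 27/79.

27/79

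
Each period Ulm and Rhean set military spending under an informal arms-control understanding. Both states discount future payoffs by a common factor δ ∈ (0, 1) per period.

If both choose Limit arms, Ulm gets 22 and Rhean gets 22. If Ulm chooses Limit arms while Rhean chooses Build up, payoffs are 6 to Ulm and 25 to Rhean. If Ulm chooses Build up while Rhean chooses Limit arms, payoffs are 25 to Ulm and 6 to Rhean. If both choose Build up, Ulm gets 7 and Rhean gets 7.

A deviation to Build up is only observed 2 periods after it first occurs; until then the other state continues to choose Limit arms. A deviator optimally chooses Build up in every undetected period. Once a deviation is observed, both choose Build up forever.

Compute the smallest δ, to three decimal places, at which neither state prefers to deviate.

0.408

Deviating for the 2 undetected periods gains 25−22 = 3 per period over cooperation, then loses 22−7 = 15 per period forever once punishment starts.
Gain: 3(1 + δ + … + δ^1); loss: 15·δ^2/(1−δ).
No profitable deviation ⇔ 3(1−δ^2) ≤ 15·δ^2, i.e. δ^2 ≥ 3/(3+15) = 1/6.
Hence δ ≥ (1/6)^(1/2) ≈ 0.408.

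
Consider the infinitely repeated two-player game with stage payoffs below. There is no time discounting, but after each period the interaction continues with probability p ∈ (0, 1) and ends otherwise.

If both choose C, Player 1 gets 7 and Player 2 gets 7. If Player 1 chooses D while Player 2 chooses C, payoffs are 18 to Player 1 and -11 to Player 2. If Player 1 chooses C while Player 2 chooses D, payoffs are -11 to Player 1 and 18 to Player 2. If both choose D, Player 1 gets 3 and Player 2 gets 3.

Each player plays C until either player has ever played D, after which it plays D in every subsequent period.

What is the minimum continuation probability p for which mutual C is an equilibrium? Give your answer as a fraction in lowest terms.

Expected cooperation value is 7 + p·7 + p²·7 + … = 7/(1−p); deviation gives 18 + p·3/(1−p).
7 ≥ 18(1−p) + 3p ⇒ 15p ≥ 11 ⇒ p ≥ 11/15.

11/15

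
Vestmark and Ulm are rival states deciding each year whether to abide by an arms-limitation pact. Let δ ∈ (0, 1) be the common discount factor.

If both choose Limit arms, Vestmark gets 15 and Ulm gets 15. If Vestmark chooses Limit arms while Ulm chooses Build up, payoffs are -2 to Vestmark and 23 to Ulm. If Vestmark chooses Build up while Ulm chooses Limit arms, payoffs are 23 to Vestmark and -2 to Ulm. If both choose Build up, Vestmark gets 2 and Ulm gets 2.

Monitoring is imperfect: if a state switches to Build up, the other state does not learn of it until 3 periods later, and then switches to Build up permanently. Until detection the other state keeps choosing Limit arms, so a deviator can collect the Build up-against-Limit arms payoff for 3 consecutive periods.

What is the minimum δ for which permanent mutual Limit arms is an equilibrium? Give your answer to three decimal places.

Deviating for the 3 undetected periods gains 23−15 = 8 per period over cooperation, then loses 15−2 = 13 per period forever once punishment starts.
Gain: 8(1 + δ + … + δ^2); loss: 13·δ^3/(1−δ).
No profitable deviation ⇔ 8(1−δ^3) ≤ 13·δ^3, i.e. δ^3 ≥ 8/(8+13) = 8/21.
Hence δ ≥ (8/21)^(1/3) ≈ 0.725.

0.725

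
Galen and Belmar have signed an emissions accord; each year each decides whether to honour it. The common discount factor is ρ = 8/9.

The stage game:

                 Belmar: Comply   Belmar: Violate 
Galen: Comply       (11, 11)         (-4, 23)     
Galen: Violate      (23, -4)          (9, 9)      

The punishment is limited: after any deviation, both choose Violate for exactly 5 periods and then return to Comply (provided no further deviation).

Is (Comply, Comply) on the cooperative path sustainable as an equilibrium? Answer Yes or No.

IC: ρ+…+ρ^5 ≥ (23−11)/(11−9) = 6.
At ρ = 8/9: partial sum = 3.5606 < 6.0000. Cooperation not sustainable.

No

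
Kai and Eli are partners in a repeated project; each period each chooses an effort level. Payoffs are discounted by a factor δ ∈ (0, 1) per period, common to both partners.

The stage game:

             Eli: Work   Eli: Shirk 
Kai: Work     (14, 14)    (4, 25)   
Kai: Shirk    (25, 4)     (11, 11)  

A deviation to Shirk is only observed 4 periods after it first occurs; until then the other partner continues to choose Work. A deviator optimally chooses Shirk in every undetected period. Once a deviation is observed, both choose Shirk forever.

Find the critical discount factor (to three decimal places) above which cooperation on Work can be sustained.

A deviator earns 25 for 4 periods, then 11 forever; cooperating earns 14 forever. Multiplying the IC by (1−δ):
14 ≥ 25(1−δ^4) + 11δ^4, so 14·δ^4 ≥ 11 and δ^4 ≥ 11/14.
δ ≥ (11/14)^(1/4) ≈ 0.941.

0.941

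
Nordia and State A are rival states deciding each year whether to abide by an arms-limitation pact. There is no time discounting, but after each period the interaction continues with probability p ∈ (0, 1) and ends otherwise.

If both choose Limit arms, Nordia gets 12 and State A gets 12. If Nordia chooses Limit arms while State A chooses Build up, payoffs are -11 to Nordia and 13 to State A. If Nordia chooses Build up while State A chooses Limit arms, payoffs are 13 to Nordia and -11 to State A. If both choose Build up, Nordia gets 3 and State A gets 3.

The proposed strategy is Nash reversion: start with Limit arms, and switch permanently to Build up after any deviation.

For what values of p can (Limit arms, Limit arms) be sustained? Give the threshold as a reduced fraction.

Expected cooperation value is 12 + p·12 + p²·12 + … = 12/(1−p); deviation gives 13 + p·3/(1−p).
12 ≥ 13(1−p) + 3p ⇒ 10p ≥ 1 ⇒ p ≥ 1/10.

1/10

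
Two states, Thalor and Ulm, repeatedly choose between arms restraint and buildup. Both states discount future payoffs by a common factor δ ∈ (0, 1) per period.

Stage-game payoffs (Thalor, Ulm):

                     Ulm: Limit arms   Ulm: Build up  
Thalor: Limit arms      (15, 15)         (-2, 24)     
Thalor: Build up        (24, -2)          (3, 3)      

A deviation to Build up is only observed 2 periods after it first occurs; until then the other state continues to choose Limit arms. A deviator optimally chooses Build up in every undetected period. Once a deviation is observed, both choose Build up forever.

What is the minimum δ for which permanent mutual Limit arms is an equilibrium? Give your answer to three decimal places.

0.655

The best deviation is to choose Build up for all 2 undetected periods, earning 24 each, then 3 forever once detected.
Deviation value: 24(1−δ^2)/(1−δ) + 3δ^2/(1−δ); cooperation value: 15/(1−δ).
IC: 15 ≥ 24(1−δ^2) + 3δ^2 = 24 − 21δ^2.
So δ^2 ≥ 9/21 = 3/7, giving δ ≥ (3/7)^(1/2) ≈ 0.655.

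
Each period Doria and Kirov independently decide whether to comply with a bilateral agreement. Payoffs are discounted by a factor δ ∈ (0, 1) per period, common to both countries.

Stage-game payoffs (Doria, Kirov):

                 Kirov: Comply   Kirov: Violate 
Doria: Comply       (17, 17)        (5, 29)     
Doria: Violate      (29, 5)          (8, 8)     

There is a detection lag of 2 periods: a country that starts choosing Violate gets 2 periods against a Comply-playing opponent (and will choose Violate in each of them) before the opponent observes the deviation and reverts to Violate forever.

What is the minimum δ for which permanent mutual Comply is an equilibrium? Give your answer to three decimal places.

0.756

A deviator earns 29 for 2 periods, then 8 forever; cooperating earns 17 forever. Multiplying the IC by (1−δ):
17 ≥ 29(1−δ^2) + 8δ^2, so 21·δ^2 ≥ 12 and δ^2 ≥ 4/7.
δ ≥ (4/7)^(1/2) ≈ 0.756.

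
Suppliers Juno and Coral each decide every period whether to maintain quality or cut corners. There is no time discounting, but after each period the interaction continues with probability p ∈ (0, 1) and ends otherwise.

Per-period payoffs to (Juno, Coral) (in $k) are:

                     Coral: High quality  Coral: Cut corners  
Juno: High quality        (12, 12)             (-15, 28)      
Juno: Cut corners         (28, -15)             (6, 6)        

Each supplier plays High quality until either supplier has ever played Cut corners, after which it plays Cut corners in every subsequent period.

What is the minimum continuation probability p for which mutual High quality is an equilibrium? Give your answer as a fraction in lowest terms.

8/11

Expected cooperation value is 12 + p·12 + p²·12 + … = 12/(1−p); deviation gives 28 + p·6/(1−p).
12 ≥ 28(1−p) + 6p ⇒ 22p ≥ 16 ⇒ p ≥ 16/22 = 8/11.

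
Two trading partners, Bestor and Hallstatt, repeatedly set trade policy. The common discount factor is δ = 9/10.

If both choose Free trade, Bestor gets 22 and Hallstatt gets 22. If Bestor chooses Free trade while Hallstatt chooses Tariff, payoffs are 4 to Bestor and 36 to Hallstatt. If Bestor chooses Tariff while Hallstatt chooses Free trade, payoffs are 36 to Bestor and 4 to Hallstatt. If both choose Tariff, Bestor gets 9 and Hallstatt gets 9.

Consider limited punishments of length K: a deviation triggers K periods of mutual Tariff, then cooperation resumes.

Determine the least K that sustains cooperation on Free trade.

2

No profitable deviation requires (22−9)(δ+…+δ^K) ≥ 36−22, i.e. δ+…+δ^K ≥ 14/13 ≈ 1.0769.
With δ = 9/10, the partial sums are K=1: 0.9000, K=2: 1.7100.
K = 2 is the first length at which the sum reaches 1.0769.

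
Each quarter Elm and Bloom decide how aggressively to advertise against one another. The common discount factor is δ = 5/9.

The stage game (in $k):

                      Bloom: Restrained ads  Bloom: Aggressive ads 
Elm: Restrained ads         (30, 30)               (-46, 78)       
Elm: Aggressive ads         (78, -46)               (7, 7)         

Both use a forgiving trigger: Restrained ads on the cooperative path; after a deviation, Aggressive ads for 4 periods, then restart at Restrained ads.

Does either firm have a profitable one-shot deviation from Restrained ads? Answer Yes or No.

IC: δ+…+δ^4 ≥ (78−30)/(30−7) = 48/23.
At δ = 5/9: partial sum = 1.1309 < 2.0870. Cooperation not sustainable.

Yes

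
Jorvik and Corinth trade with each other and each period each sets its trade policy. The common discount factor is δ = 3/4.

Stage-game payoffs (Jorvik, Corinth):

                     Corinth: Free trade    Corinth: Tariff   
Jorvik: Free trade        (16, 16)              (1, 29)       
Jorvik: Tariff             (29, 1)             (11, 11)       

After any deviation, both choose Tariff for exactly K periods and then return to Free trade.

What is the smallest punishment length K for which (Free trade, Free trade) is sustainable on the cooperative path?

Need Σ_{k=1}^{K} δ^k ≥ (29−16)/(16−11) = 2.6000 at δ = 3/4.
At K = 7 the sum is 2.5995 < 2.6000; at K = 8 it is 2.6997 ≥ 2.6000.
So the minimum punishment length is K = 8.

8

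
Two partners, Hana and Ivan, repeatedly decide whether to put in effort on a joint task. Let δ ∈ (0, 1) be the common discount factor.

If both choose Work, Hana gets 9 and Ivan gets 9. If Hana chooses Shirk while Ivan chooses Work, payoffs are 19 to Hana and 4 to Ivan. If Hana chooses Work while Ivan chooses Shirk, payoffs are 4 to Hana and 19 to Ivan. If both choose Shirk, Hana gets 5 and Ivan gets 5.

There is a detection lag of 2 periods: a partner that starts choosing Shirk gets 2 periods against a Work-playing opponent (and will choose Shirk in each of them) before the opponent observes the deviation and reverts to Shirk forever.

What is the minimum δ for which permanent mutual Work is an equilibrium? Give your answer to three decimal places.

0.845

Deviating for the 2 undetected periods gains 19−9 = 10 per period over cooperation, then loses 9−5 = 4 per period forever once punishment starts.
Gain: 10(1 + δ + … + δ^1); loss: 4·δ^2/(1−δ).
No profitable deviation ⇔ 10(1−δ^2) ≤ 4·δ^2, i.e. δ^2 ≥ 10/(10+4) = 5/7.
Hence δ ≥ (5/7)^(1/2) ≈ 0.845.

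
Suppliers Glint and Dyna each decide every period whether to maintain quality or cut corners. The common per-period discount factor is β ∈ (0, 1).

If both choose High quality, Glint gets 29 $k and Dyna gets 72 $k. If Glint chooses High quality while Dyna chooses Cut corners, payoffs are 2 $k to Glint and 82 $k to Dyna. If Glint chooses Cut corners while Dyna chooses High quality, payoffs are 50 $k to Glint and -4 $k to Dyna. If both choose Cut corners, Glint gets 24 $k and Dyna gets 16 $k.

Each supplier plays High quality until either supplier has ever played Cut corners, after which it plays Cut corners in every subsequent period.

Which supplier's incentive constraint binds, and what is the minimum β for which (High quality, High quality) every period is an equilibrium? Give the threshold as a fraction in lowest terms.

Glint's threshold: (50−29)/(50−24) = 21/26.
Dyna's threshold: (82−72)/(82−16) = 5/33.
21/26 > 5/33, so Glint binds and β* = 21/26.

Glint; β ≥ 21/26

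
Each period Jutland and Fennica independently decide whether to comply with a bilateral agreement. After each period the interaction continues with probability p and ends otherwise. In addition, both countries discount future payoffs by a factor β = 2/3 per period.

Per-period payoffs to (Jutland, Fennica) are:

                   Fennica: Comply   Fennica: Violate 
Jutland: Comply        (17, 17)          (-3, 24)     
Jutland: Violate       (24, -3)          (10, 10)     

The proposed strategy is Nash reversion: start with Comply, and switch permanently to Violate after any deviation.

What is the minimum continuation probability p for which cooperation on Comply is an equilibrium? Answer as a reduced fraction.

With continuation probability p and discount β, the effective per-period discount factor is βp.
Grim-trigger IC: βp ≥ (24−17)/(24−10) = 1/2.
So p ≥ (1/2)/(2/3) = 3/4.

3/4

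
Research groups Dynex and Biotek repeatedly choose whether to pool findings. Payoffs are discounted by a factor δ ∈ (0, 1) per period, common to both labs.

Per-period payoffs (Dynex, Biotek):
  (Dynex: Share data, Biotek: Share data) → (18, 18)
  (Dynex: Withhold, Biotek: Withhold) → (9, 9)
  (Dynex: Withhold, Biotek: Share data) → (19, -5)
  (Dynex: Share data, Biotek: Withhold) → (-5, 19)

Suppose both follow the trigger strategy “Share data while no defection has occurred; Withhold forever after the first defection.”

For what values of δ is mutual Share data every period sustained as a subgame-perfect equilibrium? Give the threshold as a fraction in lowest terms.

1/10

Under grim trigger the critical discount factor is (T−C)/(T−P) with T = 19, C = 18, P = 9.
δ* = (19−18)/(19−9) = 1/10.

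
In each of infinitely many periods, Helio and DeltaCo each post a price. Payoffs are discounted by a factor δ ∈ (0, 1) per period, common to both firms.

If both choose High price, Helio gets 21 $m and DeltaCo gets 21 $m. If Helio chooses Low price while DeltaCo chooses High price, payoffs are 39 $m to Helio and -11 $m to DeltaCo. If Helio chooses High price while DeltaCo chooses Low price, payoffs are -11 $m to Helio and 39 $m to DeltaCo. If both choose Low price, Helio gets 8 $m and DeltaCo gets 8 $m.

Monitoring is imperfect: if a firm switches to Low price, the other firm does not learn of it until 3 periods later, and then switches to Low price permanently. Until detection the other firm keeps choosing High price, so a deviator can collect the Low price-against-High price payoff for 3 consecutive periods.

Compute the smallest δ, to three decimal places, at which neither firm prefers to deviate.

Deviating for the 3 undetected periods gains 39−21 = 18 per period over cooperation, then loses 21−8 = 13 per period forever once punishment starts.
Gain: 18(1 + δ + … + δ^2); loss: 13·δ^3/(1−δ).
No profitable deviation ⇔ 18(1−δ^3) ≤ 13·δ^3, i.e. δ^3 ≥ 18/(18+13) = 18/31.
Hence δ ≥ (18/31)^(1/3) ≈ 0.834.

0.834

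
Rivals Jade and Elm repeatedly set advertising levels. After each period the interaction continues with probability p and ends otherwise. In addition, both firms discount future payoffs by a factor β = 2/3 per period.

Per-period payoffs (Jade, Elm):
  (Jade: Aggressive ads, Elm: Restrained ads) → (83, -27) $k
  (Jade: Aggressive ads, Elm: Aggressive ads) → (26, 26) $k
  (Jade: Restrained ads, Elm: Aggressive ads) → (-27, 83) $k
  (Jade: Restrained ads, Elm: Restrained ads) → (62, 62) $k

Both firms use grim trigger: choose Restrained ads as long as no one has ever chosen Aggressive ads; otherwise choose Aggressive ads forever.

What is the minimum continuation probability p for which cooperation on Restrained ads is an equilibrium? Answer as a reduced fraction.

21/38

Expected continuation weight on next period's payoff is β·p = 2/3·p, which plays the role of the discount factor.
Cooperation requires 2/3·p ≥ (83−62)/(83−26) = 7/19, hence p ≥ 21/38.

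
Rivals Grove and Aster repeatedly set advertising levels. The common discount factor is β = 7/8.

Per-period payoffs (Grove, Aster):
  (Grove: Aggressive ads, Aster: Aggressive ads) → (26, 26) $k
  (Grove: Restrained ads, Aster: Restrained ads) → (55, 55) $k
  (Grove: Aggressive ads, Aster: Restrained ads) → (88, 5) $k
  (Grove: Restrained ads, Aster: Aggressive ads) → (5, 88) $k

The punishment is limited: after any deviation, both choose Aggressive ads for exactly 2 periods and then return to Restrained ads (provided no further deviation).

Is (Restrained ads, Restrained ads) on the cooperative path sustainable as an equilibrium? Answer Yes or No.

Yes

A one-shot deviation gives 88 now, then 26 for 2 periods, then back to 55.
Gain from deviating: (88−55) today; loss: (55−26) in each of the next 2 periods.
No-deviation condition: (55−26)(β+…+β^2) ≥ 88−55, i.e. β+…+β^2 ≥ 33/29.
At β = 7/8: β+…+β^2 = 1.6406 ≥ 1.1379.
So cooperation is sustainable.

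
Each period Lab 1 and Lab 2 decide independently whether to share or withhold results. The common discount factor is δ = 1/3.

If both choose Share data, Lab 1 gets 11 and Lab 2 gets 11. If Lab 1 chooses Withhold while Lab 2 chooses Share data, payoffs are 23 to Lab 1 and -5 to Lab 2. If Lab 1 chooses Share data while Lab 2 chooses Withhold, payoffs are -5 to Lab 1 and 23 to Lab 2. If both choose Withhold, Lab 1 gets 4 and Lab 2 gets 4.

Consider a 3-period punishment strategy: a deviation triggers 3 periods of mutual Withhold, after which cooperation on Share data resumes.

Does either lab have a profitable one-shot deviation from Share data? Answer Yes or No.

Yes

IC: δ+…+δ^3 ≥ (23−11)/(11−4) = 12/7.
At δ = 1/3: partial sum = 0.4815 < 1.7143. Cooperation not sustainable.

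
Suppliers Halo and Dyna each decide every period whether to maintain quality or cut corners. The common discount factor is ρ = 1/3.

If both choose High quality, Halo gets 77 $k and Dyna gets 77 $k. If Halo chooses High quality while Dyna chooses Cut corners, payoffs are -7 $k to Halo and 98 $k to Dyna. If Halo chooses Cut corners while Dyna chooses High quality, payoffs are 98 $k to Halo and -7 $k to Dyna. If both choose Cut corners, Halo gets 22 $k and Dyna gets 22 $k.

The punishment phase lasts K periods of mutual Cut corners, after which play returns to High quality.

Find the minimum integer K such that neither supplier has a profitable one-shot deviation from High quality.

Need Σ_{k=1}^{K} ρ^k ≥ (98−77)/(77−22) = 0.3818 at ρ = 1/3.
At K = 1 the sum is 0.3333 < 0.3818; at K = 2 it is 0.4444 ≥ 0.3818.
So the minimum punishment length is K = 2.

2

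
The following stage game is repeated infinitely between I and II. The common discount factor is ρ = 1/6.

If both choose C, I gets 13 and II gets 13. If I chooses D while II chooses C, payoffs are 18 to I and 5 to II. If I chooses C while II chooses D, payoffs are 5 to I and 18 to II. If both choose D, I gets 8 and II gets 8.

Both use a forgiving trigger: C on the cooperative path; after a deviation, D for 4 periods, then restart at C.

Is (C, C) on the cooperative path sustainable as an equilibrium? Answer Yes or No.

No

IC: ρ+…+ρ^4 ≥ (18−13)/(13−8) = 1.
At ρ = 1/6: partial sum = 0.1998 < 1.0000. Cooperation not sustainable.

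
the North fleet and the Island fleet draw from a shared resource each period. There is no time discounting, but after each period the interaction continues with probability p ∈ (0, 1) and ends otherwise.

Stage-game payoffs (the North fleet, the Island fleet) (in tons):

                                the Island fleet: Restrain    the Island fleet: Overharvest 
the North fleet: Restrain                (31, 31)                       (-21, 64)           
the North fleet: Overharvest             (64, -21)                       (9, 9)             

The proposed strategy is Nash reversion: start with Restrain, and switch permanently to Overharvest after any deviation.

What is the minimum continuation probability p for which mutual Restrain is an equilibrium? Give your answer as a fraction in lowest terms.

Expected cooperation value is 31 + p·31 + p²·31 + … = 31/(1−p); deviation gives 64 + p·9/(1−p).
31 ≥ 64(1−p) + 9p ⇒ 55p ≥ 33 ⇒ p ≥ 33/55 = 3/5.

3/5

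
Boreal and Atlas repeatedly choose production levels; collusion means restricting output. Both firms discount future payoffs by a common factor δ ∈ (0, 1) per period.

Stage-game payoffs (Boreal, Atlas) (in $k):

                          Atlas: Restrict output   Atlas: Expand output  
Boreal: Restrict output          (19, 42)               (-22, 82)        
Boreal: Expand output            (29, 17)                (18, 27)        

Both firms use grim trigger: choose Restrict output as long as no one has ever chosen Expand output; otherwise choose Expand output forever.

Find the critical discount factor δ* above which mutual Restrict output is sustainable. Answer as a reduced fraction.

Boreal's threshold: (29−19)/(29−18) = 10/11.
Atlas's threshold: (82−42)/(82−27) = 8/11.
10/11 > 8/11, so Boreal binds and δ* = 10/11.

10/11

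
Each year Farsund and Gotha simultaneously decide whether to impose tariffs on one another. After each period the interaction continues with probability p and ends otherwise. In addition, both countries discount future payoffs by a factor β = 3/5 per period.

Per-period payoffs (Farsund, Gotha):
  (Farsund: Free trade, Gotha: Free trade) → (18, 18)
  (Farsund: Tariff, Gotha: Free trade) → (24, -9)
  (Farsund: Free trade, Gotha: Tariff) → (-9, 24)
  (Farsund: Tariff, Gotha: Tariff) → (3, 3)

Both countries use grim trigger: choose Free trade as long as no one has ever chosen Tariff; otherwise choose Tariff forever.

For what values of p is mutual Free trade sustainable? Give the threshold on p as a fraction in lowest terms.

10/21

With continuation probability p and discount β, the effective per-period discount factor is βp.
Grim-trigger IC: βp ≥ (24−18)/(24−3) = 2/7.
So p ≥ (2/7)/(3/5) = 10/21.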